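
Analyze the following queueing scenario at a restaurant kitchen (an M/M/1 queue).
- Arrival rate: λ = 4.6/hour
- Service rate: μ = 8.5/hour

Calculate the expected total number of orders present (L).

ρ = λ/μ = 4.6/8.5 = 0.5412
For M/M/1: L = λ/(μ-λ)
L = 4.6/(8.5-4.6) = 4.6/3.90
L = 1.1795 orders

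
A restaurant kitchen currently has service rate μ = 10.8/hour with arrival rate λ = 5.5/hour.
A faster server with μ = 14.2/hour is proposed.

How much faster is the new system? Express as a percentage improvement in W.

System 1: ρ₁ = 5.5/10.8 = 0.5093, W₁ = 1/(10.8-5.5) = 0.18868
System 2: ρ₂ = 5.5/14.2 = 0.3873, W₂ = 1/(14.2-5.5) = 0.11494
Improvement: (W₁-W₂)/W₁ = (0.18868-0.11494)/0.18868 = 39.08%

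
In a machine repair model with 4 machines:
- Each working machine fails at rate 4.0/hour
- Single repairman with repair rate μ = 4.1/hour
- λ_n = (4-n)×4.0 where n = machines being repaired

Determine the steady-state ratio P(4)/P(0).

P(4)/P(0) = ∏_{i=0}^{4-1} λ_i/μ_{i+1}
= (4-0)×4.0/4.1 × (4-1)×4.0/4.1 × (4-2)×4.0/4.1 × (4-3)×4.0/4.1
= 21.7428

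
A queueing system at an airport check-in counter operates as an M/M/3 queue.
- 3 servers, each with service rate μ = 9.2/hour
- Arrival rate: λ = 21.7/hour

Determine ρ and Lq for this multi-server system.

Traffic intensity: ρ = λ/(cμ) = 21.7/(3×9.2) = 0.7862
Since ρ = 0.7862 < 1, system is stable.
Offered load a = λ/μ = cρ = 21.7/9.2 = 2.3587
P₀ = [ Σₙ₌₀^2 aⁿ/n! + a^3/(3!(1-ρ)) ]⁻¹
Σ = a^0/0! + a^1/1! + a^2/2! = 1.0000 + 2.3587 + 2.7817 = 6.1404
a^3/(3!(1-ρ)) = 13.1225/(6 × 0.213768) = 10.2311
P₀ = 1/(6.1404 + 10.2311) = 0.06108
Lq = P₀·a^3·ρ / (3!(1-ρ)²) = 0.061082 × 13.1225 × 0.78623 / (6 × 0.045697) = 2.2985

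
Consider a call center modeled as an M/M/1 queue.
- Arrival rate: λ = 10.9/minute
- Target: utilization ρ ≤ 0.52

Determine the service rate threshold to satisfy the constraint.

ρ = λ/μ, so μ = λ/ρ
μ ≥ 10.9/0.52 = 20.9615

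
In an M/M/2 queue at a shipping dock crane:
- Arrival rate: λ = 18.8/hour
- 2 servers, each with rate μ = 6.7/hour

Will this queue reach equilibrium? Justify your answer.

Stability requires ρ = λ/(cμ) < 1
ρ = 18.8/(2 × 6.7) = 18.8/13.40 = 1.4030
Since 1.4030 ≥ 1, the system is UNSTABLE.
Need c > λ/μ = 18.8/6.7 = 2.81.
Minimum servers needed: c = 3.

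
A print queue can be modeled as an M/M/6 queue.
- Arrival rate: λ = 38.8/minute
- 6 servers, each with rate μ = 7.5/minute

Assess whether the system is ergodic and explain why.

Stability requires ρ = λ/(cμ) < 1
ρ = 38.8/(6 × 7.5) = 38.8/45.00 = 0.8622
Since 0.8622 < 1, the system is STABLE.
The servers are busy 86.22% of the time.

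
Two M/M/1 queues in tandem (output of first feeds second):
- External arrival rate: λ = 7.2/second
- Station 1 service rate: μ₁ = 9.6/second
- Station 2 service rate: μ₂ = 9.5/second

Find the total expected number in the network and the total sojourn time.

By Jackson's theorem, each station behaves as independent M/M/1.
Station 1: ρ₁ = 7.2/9.6 = 0.7500, L₁ = ρ₁/(1-ρ₁) = λ/(μ₁-λ) = 7.2/2.40 = 3.0000
Station 2: ρ₂ = 7.2/9.5 = 0.7579, L₂ = ρ₂/(1-ρ₂) = λ/(μ₂-λ) = 7.2/2.30 = 3.1304
Total: L = L₁ + L₂ = 3.0000 + 3.1304 = 6.1304
W = L/λ = 6.1304/7.2 = 0.8514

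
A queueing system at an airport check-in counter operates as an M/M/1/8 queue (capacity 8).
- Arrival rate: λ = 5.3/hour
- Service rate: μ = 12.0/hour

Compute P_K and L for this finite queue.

ρ = λ/μ = 5.3/12.0 = 0.44167
P₀ = (1-ρ)/(1-ρ^(K+1)) = (1-0.44167)/(1-0.44167^9) = 0.55833/0.99936 = 0.5587
P_K = P₀×ρ^K = 0.5587 × 0.44167^8 = 0.5587 × 0.001448 = 0.0008090
Blocking probability P_8 = 0.0008090 (0.08090%)
L = ρ[1 - (K+1)ρ^K + Kρ^(K+1)] / [(1-ρ)(1-ρ^(K+1))]
L = 0.44167 × (1 - 9×0.001448 + 8×0.0006396) / ((1 - 0.44167) × (1 - 0.0006396)) = 0.7853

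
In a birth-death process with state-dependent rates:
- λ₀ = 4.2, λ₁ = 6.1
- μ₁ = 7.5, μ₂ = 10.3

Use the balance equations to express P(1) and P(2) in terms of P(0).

Balance equations:
State 0: λ₀P₀ = μ₁P₁ → P₁ = (λ₀/μ₁)P₀ = (4.2/7.5)P₀ = 0.5600P₀
State 1: P₂ = (λ₀λ₁)/(μ₁μ₂)P₀ = (4.2×6.1)/(7.5×10.3)P₀ = 0.3317P₀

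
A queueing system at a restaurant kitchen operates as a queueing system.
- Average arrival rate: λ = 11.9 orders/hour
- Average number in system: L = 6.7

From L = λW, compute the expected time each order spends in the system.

Little's Law: L = λW, so W = L/λ
W = 6.7/11.9 = 0.5630 hours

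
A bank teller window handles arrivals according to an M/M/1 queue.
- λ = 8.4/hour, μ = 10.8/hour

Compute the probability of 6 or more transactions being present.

ρ = λ/μ = 8.4/10.8 = 0.7778
P(N ≥ n) = ρⁿ
P(N ≥ 6) = 0.7778^6
P(N ≥ 6) = 0.2214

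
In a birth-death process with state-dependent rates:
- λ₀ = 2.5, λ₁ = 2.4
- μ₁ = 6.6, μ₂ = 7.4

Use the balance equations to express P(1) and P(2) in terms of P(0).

Balance equations:
State 0: λ₀P₀ = μ₁P₁ → P₁ = (λ₀/μ₁)P₀ = (2.5/6.6)P₀ = 0.3788P₀
State 1: P₂ = (λ₀λ₁)/(μ₁μ₂)P₀ = (2.5×2.4)/(6.6×7.4)P₀ = 0.1229P₀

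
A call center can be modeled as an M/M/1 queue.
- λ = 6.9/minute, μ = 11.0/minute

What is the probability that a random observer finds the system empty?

ρ = λ/μ = 6.9/11.0 = 0.6273
P(0) = 1 - ρ = 1 - 0.6273 = 0.3727
The server is idle 37.27% of the time.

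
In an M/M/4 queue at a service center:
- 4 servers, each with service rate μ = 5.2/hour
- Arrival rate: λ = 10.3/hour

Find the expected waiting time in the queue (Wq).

Traffic intensity: ρ = λ/(cμ) = 10.3/(4×5.2) = 0.4952
Since ρ = 0.4952 < 1, system is stable.
Offered load a = λ/μ = cρ = 10.3/5.2 = 1.9808
P₀ = [ Σₙ₌₀^3 aⁿ/n! + a^4/(4!(1-ρ)) ]⁻¹
Σ = a^0/0! + a^1/1! + a^2/2! + a^3/3! = 1.0000 + 1.9808 + 1.9617 + 1.2952 = 6.2377
a^4/(4!(1-ρ)) = 15.3934/(24 × 0.5048) = 1.2706
P₀ = 1/(6.2377 + 1.2706) = 0.1332
Lq = P₀·a^4·ρ / (4!(1-ρ)²) = 0.1332 × 15.3934 × 0.4952 / (24 × 0.2548) = 0.1660
Wq = Lq/λ = 0.1660/10.3 = 0.01612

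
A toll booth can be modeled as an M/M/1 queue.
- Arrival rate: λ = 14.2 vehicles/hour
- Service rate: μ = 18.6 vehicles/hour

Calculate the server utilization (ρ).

Server utilization: ρ = λ/μ
ρ = 14.2/18.6 = 0.7634
The server is busy 76.34% of the time.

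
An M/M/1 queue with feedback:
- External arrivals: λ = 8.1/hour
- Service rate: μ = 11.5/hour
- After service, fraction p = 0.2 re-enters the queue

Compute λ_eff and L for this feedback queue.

Effective arrival rate: λ_eff = λ/(1-p) = 8.1/(1-0.2) = 8.1/0.80 = 10.1250
ρ = λ_eff/μ = 10.1250/11.5 = 0.8804348
L = ρ/(1-ρ) = 0.8804348/(1-0.8804348) = 7.3636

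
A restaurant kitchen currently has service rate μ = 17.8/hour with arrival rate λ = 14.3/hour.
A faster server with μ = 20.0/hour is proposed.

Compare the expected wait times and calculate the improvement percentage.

System 1: ρ₁ = 14.3/17.8 = 0.8034, W₁ = 1/(17.8-14.3) = 0.28571
System 2: ρ₂ = 14.3/20.0 = 0.7150, W₂ = 1/(20.0-14.3) = 0.17544
Improvement: (W₁-W₂)/W₁ = (0.28571-0.17544)/0.28571 = 38.60%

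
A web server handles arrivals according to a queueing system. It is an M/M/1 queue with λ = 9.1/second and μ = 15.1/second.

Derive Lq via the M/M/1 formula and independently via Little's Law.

Method 1 (direct): Lq = λ²/(μ(μ-λ)) = 82.81/(15.1 × 6.00) = 0.9140

Method 2 (Little's Law):
W = 1/(μ-λ) = 1/6.00 = 0.166667
Wq = W - 1/μ = 0.166667 - 0.0662252 = 0.10044
Lq = λWq = 9.1 × 0.10044 = 0.9140 ✔ (matches Method 1)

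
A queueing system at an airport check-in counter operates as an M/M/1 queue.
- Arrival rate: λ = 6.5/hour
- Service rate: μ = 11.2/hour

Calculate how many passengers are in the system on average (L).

ρ = λ/μ = 6.5/11.2 = 0.5804
For M/M/1: L = λ/(μ-λ)
L = 6.5/(11.2-6.5) = 6.5/4.70
L = 1.3830 passengers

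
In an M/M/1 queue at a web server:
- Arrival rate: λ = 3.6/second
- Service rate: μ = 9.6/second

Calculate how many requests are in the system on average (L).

ρ = λ/μ = 3.6/9.6 = 0.3750
For M/M/1: L = λ/(μ-λ)
L = 3.6/(9.6-3.6) = 3.6/6.00
L = 0.6000 requests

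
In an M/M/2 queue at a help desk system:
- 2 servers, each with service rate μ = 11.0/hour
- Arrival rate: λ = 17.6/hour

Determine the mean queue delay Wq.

Traffic intensity: ρ = λ/(cμ) = 17.6/(2×11.0) = 0.8000
Since ρ = 0.8000 < 1, system is stable.
Offered load a = λ/μ = cρ = 17.6/11.0 = 1.6000
P₀ = [ Σₙ₌₀^1 aⁿ/n! + a^2/(2!(1-ρ)) ]⁻¹
Σ = a^0/0! + a^1/1! = 1.0000 + 1.6000 = 2.6000
a^2/(2!(1-ρ)) = 2.5600/(2 × 0.2000) = 6.4000
P₀ = 1/(2.6000 + 6.4000) = 0.1111
Lq = P₀·a^2·ρ / (2!(1-ρ)²) = 0.11111 × 2.5600 × 0.80000 / (2 × 0.040000) = 2.8444
Wq = Lq/λ = 2.8444/17.6 = 0.1616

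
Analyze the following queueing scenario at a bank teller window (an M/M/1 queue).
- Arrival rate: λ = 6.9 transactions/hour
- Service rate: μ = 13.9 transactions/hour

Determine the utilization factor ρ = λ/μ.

Server utilization: ρ = λ/μ
ρ = 6.9/13.9 = 0.4964
The server is busy 49.64% of the time.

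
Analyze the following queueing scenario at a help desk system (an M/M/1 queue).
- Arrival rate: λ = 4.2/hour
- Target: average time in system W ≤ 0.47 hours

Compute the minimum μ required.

For M/M/1: W = 1/(μ-λ)
Need W ≤ 0.47, so 1/(μ-λ) ≤ 0.47
μ - λ ≥ 1/0.47 = 2.1277
μ ≥ 4.2 + 2.1277 = 6.3277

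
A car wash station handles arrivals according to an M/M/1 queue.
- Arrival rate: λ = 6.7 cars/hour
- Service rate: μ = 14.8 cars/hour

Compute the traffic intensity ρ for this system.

Server utilization: ρ = λ/μ
ρ = 6.7/14.8 = 0.4527
The server is busy 45.27% of the time.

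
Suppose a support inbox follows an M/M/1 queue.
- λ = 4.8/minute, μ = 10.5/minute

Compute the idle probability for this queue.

ρ = λ/μ = 4.8/10.5 = 0.4571
P(0) = 1 - ρ = 1 - 0.4571 = 0.5429
The server is idle 54.29% of the time.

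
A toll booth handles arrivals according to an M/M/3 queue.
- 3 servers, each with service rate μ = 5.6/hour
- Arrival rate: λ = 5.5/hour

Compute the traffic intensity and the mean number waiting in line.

Traffic intensity: ρ = λ/(cμ) = 5.5/(3×5.6) = 0.3274
Since ρ = 0.3274 < 1, system is stable.
Offered load a = λ/μ = cρ = 5.5/5.6 = 0.9821
P₀ = [ Σₙ₌₀^2 aⁿ/n! + a^3/(3!(1-ρ)) ]⁻¹
Σ = a^0/0! + a^1/1! + a^2/2! = 1.0000 + 0.9821 + 0.4823 = 2.4644
a^3/(3!(1-ρ)) = 0.94738/(6 × 0.67262) = 0.2347
P₀ = 1/(2.4644 + 0.2347) = 0.3705
Lq = P₀·a^3·ρ / (3!(1-ρ)²) = 0.37048 × 0.94738 × 0.32738 / (6 × 0.45242) = 0.04233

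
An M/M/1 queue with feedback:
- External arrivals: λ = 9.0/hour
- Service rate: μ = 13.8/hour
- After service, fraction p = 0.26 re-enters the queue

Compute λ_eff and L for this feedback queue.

Effective arrival rate: λ_eff = λ/(1-p) = 9.0/(1-0.26) = 9.0/0.74 = 12.16216
ρ = λ_eff/μ = 12.16216/13.8 = 0.881316
L = ρ/(1-ρ) = 0.881316/(1-0.881316) = 7.4257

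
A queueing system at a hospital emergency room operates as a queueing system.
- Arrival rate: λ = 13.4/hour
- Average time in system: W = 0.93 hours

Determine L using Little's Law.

Little's Law: L = λW
L = 13.4 × 0.93 = 12.4620 patients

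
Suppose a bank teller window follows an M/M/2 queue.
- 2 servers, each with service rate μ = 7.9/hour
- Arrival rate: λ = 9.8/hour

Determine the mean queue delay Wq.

Traffic intensity: ρ = λ/(cμ) = 9.8/(2×7.9) = 0.6203
Since ρ = 0.6203 < 1, system is stable.
Offered load a = λ/μ = cρ = 9.8/7.9 = 1.2405
P₀ = [ Σₙ₌₀^1 aⁿ/n! + a^2/(2!(1-ρ)) ]⁻¹
Σ = a^0/0! + a^1/1! = 1.0000 + 1.2405 = 2.2405
a^2/(2!(1-ρ)) = 1.5389/(2 × 0.37975) = 2.0262
P₀ = 1/(2.2405 + 2.0262) = 0.2344
Lq = P₀·a^2·ρ / (2!(1-ρ)²) = 0.234375 × 1.53886 × 0.620253 / (2 × 0.144208) = 0.7756
Wq = Lq/λ = 0.77564/9.8 = 0.07915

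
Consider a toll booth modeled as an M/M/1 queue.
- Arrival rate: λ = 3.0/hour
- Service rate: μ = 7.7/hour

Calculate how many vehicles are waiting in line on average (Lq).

ρ = λ/μ = 3.0/7.7 = 0.3896
For M/M/1: Lq = λ²/(μ(μ-λ))
Lq = 9.00/(7.7 × 4.70)
Lq = 0.2487 vehicles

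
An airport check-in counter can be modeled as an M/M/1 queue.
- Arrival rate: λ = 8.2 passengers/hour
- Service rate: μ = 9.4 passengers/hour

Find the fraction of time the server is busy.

Server utilization: ρ = λ/μ
ρ = 8.2/9.4 = 0.8723
The server is busy 87.23% of the time.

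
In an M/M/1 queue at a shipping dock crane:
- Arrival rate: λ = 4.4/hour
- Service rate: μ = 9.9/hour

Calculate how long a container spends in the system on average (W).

First, compute utilization: ρ = λ/μ = 4.4/9.9 = 0.4444
For M/M/1: W = 1/(μ-λ)
W = 1/(9.9-4.4) = 1/5.50
W = 0.1818 hours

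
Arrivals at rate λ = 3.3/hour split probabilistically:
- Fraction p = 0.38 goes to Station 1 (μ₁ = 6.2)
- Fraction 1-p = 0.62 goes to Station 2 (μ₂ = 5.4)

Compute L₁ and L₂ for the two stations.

Effective rates: λ₁ = 3.3×0.38 = 1.254, λ₂ = 3.3×0.62 = 2.046
Station 1: ρ₁ = 1.254/6.2 = 0.20226, L₁ = ρ₁/(1-ρ₁) = 0.20226/(1-0.20226) = 0.2535
Station 2: ρ₂ = 2.046/5.4 = 0.3789, L₂ = ρ₂/(1-ρ₂) = 0.3789/(1-0.3789) = 0.6100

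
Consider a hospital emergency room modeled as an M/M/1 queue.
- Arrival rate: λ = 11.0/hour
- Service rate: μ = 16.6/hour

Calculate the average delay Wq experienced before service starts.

First, compute utilization: ρ = λ/μ = 11.0/16.6 = 0.6627
For M/M/1: Wq = λ/(μ(μ-λ))
Wq = 11.0/(16.6 × (16.6-11.0))
Wq = 11.0/(16.6 × 5.60)
Wq = 0.1183 hours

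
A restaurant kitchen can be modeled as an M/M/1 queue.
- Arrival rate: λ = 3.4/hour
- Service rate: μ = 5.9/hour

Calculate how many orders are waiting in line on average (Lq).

ρ = λ/μ = 3.4/5.9 = 0.5763
For M/M/1: Lq = λ²/(μ(μ-λ))
Lq = 11.56/(5.9 × 2.50)
Lq = 0.7837 orders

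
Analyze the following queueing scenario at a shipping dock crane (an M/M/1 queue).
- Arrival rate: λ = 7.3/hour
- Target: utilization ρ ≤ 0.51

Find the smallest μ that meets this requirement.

ρ = λ/μ, so μ = λ/ρ
μ ≥ 7.3/0.51 = 14.3137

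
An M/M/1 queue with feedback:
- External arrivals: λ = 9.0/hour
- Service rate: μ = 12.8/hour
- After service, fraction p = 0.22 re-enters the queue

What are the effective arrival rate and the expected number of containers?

Effective arrival rate: λ_eff = λ/(1-p) = 9.0/(1-0.22) = 9.0/0.78 = 11.53846
ρ = λ_eff/μ = 11.53846/12.8 = 0.901442
L = ρ/(1-ρ) = 0.901442/(1-0.901442) = 9.1463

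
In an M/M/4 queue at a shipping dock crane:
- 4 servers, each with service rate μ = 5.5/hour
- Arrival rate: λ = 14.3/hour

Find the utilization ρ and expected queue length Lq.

Traffic intensity: ρ = λ/(cμ) = 14.3/(4×5.5) = 0.6500
Since ρ = 0.6500 < 1, system is stable.
Offered load a = λ/μ = cρ = 14.3/5.5 = 2.6000
P₀ = [ Σₙ₌₀^3 aⁿ/n! + a^4/(4!(1-ρ)) ]⁻¹
Σ = a^0/0! + a^1/1! + a^2/2! + a^3/3! = 1.0000 + 2.6000 + 3.3800 + 2.9293 = 9.9093
a^4/(4!(1-ρ)) = 45.6976/(24 × 0.3500) = 5.4402
P₀ = 1/(9.9093 + 5.4402) = 0.06515
Lq = P₀·a^4·ρ / (4!(1-ρ)²) = 0.06515 × 45.6976 × 0.6500 / (24 × 0.1225) = 0.6582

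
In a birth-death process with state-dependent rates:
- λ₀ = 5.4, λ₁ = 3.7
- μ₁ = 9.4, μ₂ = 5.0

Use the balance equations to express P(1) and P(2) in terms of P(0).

Balance equations:
State 0: λ₀P₀ = μ₁P₁ → P₁ = (λ₀/μ₁)P₀ = (5.4/9.4)P₀ = 0.5745P₀
State 1: P₂ = (λ₀λ₁)/(μ₁μ₂)P₀ = (5.4×3.7)/(9.4×5.0)P₀ = 0.4251P₀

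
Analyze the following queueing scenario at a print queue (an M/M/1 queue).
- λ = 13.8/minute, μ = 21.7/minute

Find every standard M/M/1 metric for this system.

Step 1: ρ = λ/μ = 13.8/21.7 = 0.6359
Step 2: L = λ/(μ-λ) = 13.8/7.90 = 1.7468
Step 3: Lq = λ²/(μ(μ-λ)) = 190.44/(21.7×7.90) = 1.1109
Step 4: W = 1/(μ-λ) = 1/7.90 = 0.12658
Step 5: Wq = λ/(μ(μ-λ)) = 13.8/(21.7×7.90) = 0.08050
Step 6: P(0) = 1-ρ = 0.3641
Verify: L = λW = 13.8×0.12658 = 1.7468 ✔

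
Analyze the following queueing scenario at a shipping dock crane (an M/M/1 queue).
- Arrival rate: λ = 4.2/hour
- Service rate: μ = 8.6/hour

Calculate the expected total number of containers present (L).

ρ = λ/μ = 4.2/8.6 = 0.4884
For M/M/1: L = λ/(μ-λ)
L = 4.2/(8.6-4.2) = 4.2/4.40
L = 0.9545 containers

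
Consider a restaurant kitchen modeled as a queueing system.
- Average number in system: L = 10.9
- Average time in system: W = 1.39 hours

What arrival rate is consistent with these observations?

Little's Law: L = λW, so λ = L/W
λ = 10.9/1.39 = 7.8417 orders/hour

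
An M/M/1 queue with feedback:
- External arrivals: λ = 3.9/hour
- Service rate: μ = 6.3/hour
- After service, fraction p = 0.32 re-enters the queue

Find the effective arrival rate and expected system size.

Effective arrival rate: λ_eff = λ/(1-p) = 3.9/(1-0.32) = 3.9/0.68 = 5.735294
ρ = λ_eff/μ = 5.735294/6.3 = 0.910364
L = ρ/(1-ρ) = 0.910364/(1-0.910364) = 10.1562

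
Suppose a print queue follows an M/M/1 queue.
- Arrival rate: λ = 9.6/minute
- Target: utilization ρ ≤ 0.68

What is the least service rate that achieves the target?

ρ = λ/μ, so μ = λ/ρ
μ ≥ 9.6/0.68 = 14.1176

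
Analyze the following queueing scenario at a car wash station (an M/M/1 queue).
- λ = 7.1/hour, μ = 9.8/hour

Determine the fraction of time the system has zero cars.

ρ = λ/μ = 7.1/9.8 = 0.7245
P(0) = 1 - ρ = 1 - 0.7245 = 0.2755
The server is idle 27.55% of the time.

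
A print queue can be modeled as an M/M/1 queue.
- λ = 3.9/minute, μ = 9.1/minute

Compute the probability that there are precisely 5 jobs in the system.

ρ = λ/μ = 3.9/9.1 = 0.42857
P(n) = (1-ρ)ρⁿ
P(5) = (1-0.42857) × 0.42857^5
P(5) = 0.5714 × 0.01446
P(5) = 0.008262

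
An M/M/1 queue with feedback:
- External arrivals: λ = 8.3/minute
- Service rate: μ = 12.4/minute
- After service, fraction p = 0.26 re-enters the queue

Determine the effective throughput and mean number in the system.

Effective arrival rate: λ_eff = λ/(1-p) = 8.3/(1-0.26) = 8.3/0.74 = 11.21622
ρ = λ_eff/μ = 11.21622/12.4 = 0.904534
L = ρ/(1-ρ) = 0.904534/(1-0.904534) = 9.4749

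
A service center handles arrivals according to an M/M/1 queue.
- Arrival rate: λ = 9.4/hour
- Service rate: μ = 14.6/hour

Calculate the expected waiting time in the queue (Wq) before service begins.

First, compute utilization: ρ = λ/μ = 9.4/14.6 = 0.6438
For M/M/1: Wq = λ/(μ(μ-λ))
Wq = 9.4/(14.6 × (14.6-9.4))
Wq = 9.4/(14.6 × 5.20)
Wq = 0.1238 hours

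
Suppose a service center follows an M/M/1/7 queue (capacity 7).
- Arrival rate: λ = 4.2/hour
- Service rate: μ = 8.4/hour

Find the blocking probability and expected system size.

ρ = λ/μ = 4.2/8.4 = 0.5000
P₀ = (1-ρ)/(1-ρ^(K+1)) = (1-0.5000)/(1-0.5000^8) = 0.5000/0.9961 = 0.5020
P_K = P₀×ρ^K = 0.5020 × 0.5000^7 = 0.5020 × 0.007812 = 0.003922
Blocking probability P_7 = 0.003922 (0.39%)
L = ρ[1 - (K+1)ρ^K + Kρ^(K+1)] / [(1-ρ)(1-ρ^(K+1))]
L = 0.5000 × (1 - 8×0.007812 + 7×0.003906) / ((1 - 0.5000) × (1 - 0.003906)) = 0.9686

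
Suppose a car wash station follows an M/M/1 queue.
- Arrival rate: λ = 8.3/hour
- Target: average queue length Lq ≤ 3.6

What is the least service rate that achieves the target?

For M/M/1: Lq = λ²/(μ(μ-λ))
Need Lq ≤ 3.6, i.e. μ(μ-λ) ≥ λ²/3.6
μ² - 8.3μ - 68.89/3.6 ≥ 0  →  μ² - 8.3μ - 19.1361 ≥ 0
Quadratic formula (positive root): μ = [λ + √(λ² + 4×19.1361)]/2
Discriminant: 68.89 + 4×19.1361 = 145.4344, √145.4344 = 12.0596
μ ≥ (8.3 + 12.0596)/2 = 10.1798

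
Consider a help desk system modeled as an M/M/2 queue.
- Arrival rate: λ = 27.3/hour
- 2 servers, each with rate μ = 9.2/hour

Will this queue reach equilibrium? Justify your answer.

Stability requires ρ = λ/(cμ) < 1
ρ = 27.3/(2 × 9.2) = 27.3/18.40 = 1.4837
Since 1.4837 ≥ 1, the system is UNSTABLE.
Need c > λ/μ = 27.3/9.2 = 2.97.
Minimum servers needed: c = 3.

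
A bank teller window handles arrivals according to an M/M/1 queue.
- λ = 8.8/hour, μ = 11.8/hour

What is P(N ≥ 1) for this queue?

ρ = λ/μ = 8.8/11.8 = 0.7458
P(N ≥ n) = ρⁿ
P(N ≥ 1) = 0.7458^1
P(N ≥ 1) = 0.7458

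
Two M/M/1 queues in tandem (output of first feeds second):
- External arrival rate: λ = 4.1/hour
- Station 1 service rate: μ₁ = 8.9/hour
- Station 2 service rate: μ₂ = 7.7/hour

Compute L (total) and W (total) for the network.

By Jackson's theorem, each station behaves as independent M/M/1.
Station 1: ρ₁ = 4.1/8.9 = 0.4607, L₁ = ρ₁/(1-ρ₁) = λ/(μ₁-λ) = 4.1/4.80 = 0.8542
Station 2: ρ₂ = 4.1/7.7 = 0.5325, L₂ = ρ₂/(1-ρ₂) = λ/(μ₂-λ) = 4.1/3.60 = 1.1389
Total: L = L₁ + L₂ = 0.8542 + 1.1389 = 1.9931
W = L/λ = 1.9931/4.1 = 0.4861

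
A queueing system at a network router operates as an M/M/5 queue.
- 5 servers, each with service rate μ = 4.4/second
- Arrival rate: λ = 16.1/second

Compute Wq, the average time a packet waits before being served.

Traffic intensity: ρ = λ/(cμ) = 16.1/(5×4.4) = 0.7318
Since ρ = 0.7318 < 1, system is stable.
Offered load a = λ/μ = cρ = 16.1/4.4 = 3.6591
P₀ = [ Σₙ₌₀^4 aⁿ/n! + a^5/(5!(1-ρ)) ]⁻¹
Σ = a^0/0! + a^1/1! + a^2/2! + a^3/3! + a^4/4! = 1.0000 + 3.6591 + 6.6945 + 8.1652 + 7.4693 = 26.9881
a^5/(5!(1-ρ)) = 655.9428/(120 × 0.268182) = 20.3824
P₀ = 1/(26.9881 + 20.3824) = 0.02111
Lq = P₀·a^5·ρ / (5!(1-ρ)²) = 0.02111 × 655.9428 × 0.7318 / (120 × 0.07192) = 1.1741
Wq = Lq/λ = 1.1741/16.1 = 0.07293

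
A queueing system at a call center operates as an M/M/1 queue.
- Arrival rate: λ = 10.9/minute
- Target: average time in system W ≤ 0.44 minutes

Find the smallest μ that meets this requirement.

For M/M/1: W = 1/(μ-λ)
Need W ≤ 0.44, so 1/(μ-λ) ≤ 0.44
μ - λ ≥ 1/0.44 = 2.2727
μ ≥ 10.9 + 2.2727 = 13.1727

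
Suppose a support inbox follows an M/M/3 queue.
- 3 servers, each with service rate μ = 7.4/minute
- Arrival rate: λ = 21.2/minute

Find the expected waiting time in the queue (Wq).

Traffic intensity: ρ = λ/(cμ) = 21.2/(3×7.4) = 0.9550
Since ρ = 0.9550 < 1, system is stable.
Offered load a = λ/μ = cρ = 21.2/7.4 = 2.8649
P₀ = [ Σₙ₌₀^2 aⁿ/n! + a^3/(3!(1-ρ)) ]⁻¹
Σ = a^0/0! + a^1/1! + a^2/2! = 1.0000 + 2.8649 + 4.1037 = 7.9686
a^3/(3!(1-ρ)) = 23.51324/(6 × 0.04504505) = 86.9990
P₀ = 1/(7.9686 + 86.9990) = 0.01053
Lq = P₀·a^3·ρ / (3!(1-ρ)²) = 0.0105299 × 23.5132 × 0.954955 / (6 × 0.00202906) = 19.4211
Wq = Lq/λ = 19.4211/21.2 = 0.9161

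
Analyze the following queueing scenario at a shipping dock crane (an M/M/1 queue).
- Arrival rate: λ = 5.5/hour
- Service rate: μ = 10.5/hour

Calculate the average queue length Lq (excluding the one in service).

ρ = λ/μ = 5.5/10.5 = 0.5238
For M/M/1: Lq = λ²/(μ(μ-λ))
Lq = 30.25/(10.5 × 5.00)
Lq = 0.5762 containers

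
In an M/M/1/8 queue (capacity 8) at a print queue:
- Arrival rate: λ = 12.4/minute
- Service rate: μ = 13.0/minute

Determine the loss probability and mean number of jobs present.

ρ = λ/μ = 12.4/13.0 = 0.953846
P₀ = (1-ρ)/(1-ρ^(K+1)) = (1-0.953846)/(1-0.953846^9) = 0.04615/0.3464 = 0.1332
P_K = P₀×ρ^K = 0.13323 × 0.953846^8 = 0.13323 × 0.68521 = 0.09129
Blocking probability P_8 = 0.09129 (9.13%)
L = ρ[1 - (K+1)ρ^K + Kρ^(K+1)] / [(1-ρ)(1-ρ^(K+1))]
L = 0.953846 × (1 - 9×0.6852138 + 8×0.6535884) / ((1 - 0.953846) × (1 - 0.6535884)) = 3.6859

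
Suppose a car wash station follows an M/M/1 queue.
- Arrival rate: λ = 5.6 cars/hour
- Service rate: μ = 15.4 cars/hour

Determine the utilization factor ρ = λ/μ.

Server utilization: ρ = λ/μ
ρ = 5.6/15.4 = 0.3636
The server is busy 36.36% of the time.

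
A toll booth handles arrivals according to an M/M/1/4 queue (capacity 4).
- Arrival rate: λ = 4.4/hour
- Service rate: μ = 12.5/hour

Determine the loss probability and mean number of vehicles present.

ρ = λ/μ = 4.4/12.5 = 0.3520
P₀ = (1-ρ)/(1-ρ^(K+1)) = (1-0.3520)/(1-0.3520^5) = 0.6480/0.9946 = 0.6515
P_K = P₀×ρ^K = 0.6515 × 0.3520^4 = 0.6515 × 0.01535 = 0.01000
Blocking probability P_4 = 0.01000 (1.00%)
L = ρ[1 - (K+1)ρ^K + Kρ^(K+1)] / [(1-ρ)(1-ρ^(K+1))]
L = 0.3520 × (1 - 5×0.01535 + 4×0.005404) / ((1 - 0.3520) × (1 - 0.005404)) = 0.5160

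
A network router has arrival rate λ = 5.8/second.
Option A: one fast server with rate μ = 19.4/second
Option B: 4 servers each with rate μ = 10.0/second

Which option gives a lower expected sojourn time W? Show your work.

Option A: single server μ = 19.4 (M/M/1)
  ρ_A = 5.8/19.4 = 0.2990
  W_A = 1/(μ-λ) = 1/(19.4-5.8) = 1/13.60 = 0.07353

Option B: 4 servers μ = 10.0 (M/M/4)
  ρ_B = λ/(cμ) = 5.8/(4×10.0) = 0.1450
  Offered load a = λ/μ = cρ = 5.8/10.0 = 0.5800
  P₀ = [ Σₙ₌₀^3 aⁿ/n! + a^4/(4!(1-ρ)) ]⁻¹
  Σ = a^0/0! + a^1/1! + a^2/2! + a^3/3! = 1.0000 + 0.5800 + 0.1682 + 0.03252 = 1.7807
  a^4/(4!(1-ρ)) = 0.11316/(24 × 0.85500) = 0.005515
  P₀ = 1/(1.7807 + 0.005515) = 0.5598
  Lq = P₀·a^4·ρ / (4!(1-ρ)²) = 0.55984 × 0.11316 × 0.14500 / (24 × 0.73102) = 0.0005236
  Wq_B = Lq/λ = 0.0005236/5.8 = 0.00009028
  W_B = Wq_B + 1/μ = 0.00009028 + 0.1000 = 0.1001

Since W_A = 0.07353 < W_B = 0.1001, Option A (single fast server) has the shorter time in system.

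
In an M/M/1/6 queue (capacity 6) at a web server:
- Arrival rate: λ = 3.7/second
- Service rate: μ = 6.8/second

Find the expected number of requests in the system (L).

ρ = λ/μ = 3.7/6.8 = 0.54412
P₀ = (1-ρ)/(1-ρ^(K+1)) = (1-0.54412)/(1-0.54412^7) = 0.4559/0.9859 = 0.4624
P_K = P₀×ρ^K = 0.4624 × 0.54412^6 = 0.4624 × 0.02595 = 0.01200
L = ρ[1 - (K+1)ρ^K + Kρ^(K+1)] / [(1-ρ)(1-ρ^(K+1))]
L = 0.54412 × (1 - 7×0.02595 + 6×0.01412) / ((1 - 0.54412) × (1 - 0.01412)) = 1.0933 requests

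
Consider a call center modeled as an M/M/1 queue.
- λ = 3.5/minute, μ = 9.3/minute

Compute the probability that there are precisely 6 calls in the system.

ρ = λ/μ = 3.5/9.3 = 0.37634
P(n) = (1-ρ)ρⁿ
P(6) = (1-0.37634) × 0.37634^6
P(6) = 0.6237 × 0.002841
P(6) = 0.001772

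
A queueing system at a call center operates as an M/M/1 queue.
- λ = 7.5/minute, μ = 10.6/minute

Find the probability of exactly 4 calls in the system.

ρ = λ/μ = 7.5/10.6 = 0.70755
P(n) = (1-ρ)ρⁿ
P(4) = (1-0.70755) × 0.70755^4
P(4) = 0.29245 × 0.25063
P(4) = 0.07330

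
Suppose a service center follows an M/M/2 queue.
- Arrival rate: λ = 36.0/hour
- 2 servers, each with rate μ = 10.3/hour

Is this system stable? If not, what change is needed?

Stability requires ρ = λ/(cμ) < 1
ρ = 36.0/(2 × 10.3) = 36.0/20.60 = 1.7476
Since 1.7476 ≥ 1, the system is UNSTABLE.
Need c > λ/μ = 36.0/10.3 = 3.50.
Minimum servers needed: c = 4.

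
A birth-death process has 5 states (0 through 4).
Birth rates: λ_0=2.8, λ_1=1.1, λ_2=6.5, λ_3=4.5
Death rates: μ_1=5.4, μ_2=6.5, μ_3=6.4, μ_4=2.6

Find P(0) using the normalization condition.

Ratios P(n)/P(0) = (λ₀···λₙ₋₁)/(μ₁···μₙ):
P(1)/P(0) = (2.8)/(5.4) = 0.5185185
P(2)/P(0) = (2.8×1.1)/(5.4×6.5) = 0.08774929
P(3)/P(0) = (2.8×1.1×6.5)/(5.4×6.5×6.4) = 0.08912037
P(4)/P(0) = (2.8×1.1×6.5×4.5)/(5.4×6.5×6.4×2.6) = 0.1542468

Normalization: ∑ P(n) = 1
P(0) × (1.000000 + 0.5185185 + 0.08774929 + 0.08912037 + 0.1542468) = 1
P(0) × 1.84963 = 1
P(0) = 1/1.84963 = 0.5406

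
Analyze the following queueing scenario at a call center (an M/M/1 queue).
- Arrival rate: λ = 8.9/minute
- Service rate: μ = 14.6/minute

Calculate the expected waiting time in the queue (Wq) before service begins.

First, compute utilization: ρ = λ/μ = 8.9/14.6 = 0.6096
For M/M/1: Wq = λ/(μ(μ-λ))
Wq = 8.9/(14.6 × (14.6-8.9))
Wq = 8.9/(14.6 × 5.70)
Wq = 0.1069 minutes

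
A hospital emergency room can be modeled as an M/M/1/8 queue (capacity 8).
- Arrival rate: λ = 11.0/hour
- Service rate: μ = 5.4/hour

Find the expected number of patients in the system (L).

ρ = λ/μ = 11.0/5.4 = 2.0370
P₀ = (1-ρ)/(1-ρ^(K+1)) = (1-2.0370)/(1-2.0370^9) = -1.0370/-602.8364 = 0.001720
P_K = P₀×ρ^K = 0.001720 × 2.0370^8 = 0.001720 × 296.4341 = 0.5099
L = ρ[1 - (K+1)ρ^K + Kρ^(K+1)] / [(1-ρ)(1-ρ^(K+1))]
L = 2.0370 × (1 - 9×296.4341 + 8×603.8364) / ((1 - 2.0370) × (1 - 603.8364)) = 7.0506 patients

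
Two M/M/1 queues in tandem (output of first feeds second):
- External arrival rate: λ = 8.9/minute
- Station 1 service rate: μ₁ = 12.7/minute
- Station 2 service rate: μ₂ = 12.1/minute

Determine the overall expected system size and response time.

By Jackson's theorem, each station behaves as independent M/M/1.
Station 1: ρ₁ = 8.9/12.7 = 0.7008, L₁ = ρ₁/(1-ρ₁) = λ/(μ₁-λ) = 8.9/3.80 = 2.3421
Station 2: ρ₂ = 8.9/12.1 = 0.7355, L₂ = ρ₂/(1-ρ₂) = λ/(μ₂-λ) = 8.9/3.20 = 2.7813
Total: L = L₁ + L₂ = 2.3421 + 2.7813 = 5.1234
W = L/λ = 5.1234/8.9 = 0.5757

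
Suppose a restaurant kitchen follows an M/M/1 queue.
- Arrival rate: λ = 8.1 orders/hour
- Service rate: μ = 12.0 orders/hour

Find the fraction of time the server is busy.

Server utilization: ρ = λ/μ
ρ = 8.1/12.0 = 0.6750
The server is busy 67.50% of the time.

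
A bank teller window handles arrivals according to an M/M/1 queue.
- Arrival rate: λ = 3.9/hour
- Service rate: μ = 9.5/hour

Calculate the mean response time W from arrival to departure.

First, compute utilization: ρ = λ/μ = 3.9/9.5 = 0.4105
For M/M/1: W = 1/(μ-λ)
W = 1/(9.5-3.9) = 1/5.60
W = 0.1786 hours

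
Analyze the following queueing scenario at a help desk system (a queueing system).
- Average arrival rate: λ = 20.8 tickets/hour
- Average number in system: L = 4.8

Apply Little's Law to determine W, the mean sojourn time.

Little's Law: L = λW, so W = L/λ
W = 4.8/20.8 = 0.2308 hours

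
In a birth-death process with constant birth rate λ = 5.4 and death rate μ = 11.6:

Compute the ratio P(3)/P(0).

For constant rates: P(n)/P(0) = (λ/μ)^n
P(3)/P(0) = (5.4/11.6)^3 = 0.4655^3 = 0.1009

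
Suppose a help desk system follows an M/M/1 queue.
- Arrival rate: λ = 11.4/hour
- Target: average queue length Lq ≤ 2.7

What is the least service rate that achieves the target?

For M/M/1: Lq = λ²/(μ(μ-λ))
Need Lq ≤ 2.7, i.e. μ(μ-λ) ≥ λ²/2.7
μ² - 11.4μ - 129.96/2.7 ≥ 0  →  μ² - 11.4μ - 48.133333 ≥ 0
Quadratic formula (positive root): μ = [λ + √(λ² + 4×48.133333)]/2
Discriminant: 129.96 + 4×48.133333 = 322.49333, √322.49333 = 17.958099
μ ≥ (11.4 + 17.958099)/2 = 14.6790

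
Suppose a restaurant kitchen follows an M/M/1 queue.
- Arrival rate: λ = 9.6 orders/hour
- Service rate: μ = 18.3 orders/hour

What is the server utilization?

Server utilization: ρ = λ/μ
ρ = 9.6/18.3 = 0.5246
The server is busy 52.46% of the time.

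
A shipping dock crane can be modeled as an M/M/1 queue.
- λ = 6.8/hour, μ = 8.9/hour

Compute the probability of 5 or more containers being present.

ρ = λ/μ = 6.8/8.9 = 0.76404
P(N ≥ n) = ρⁿ
P(N ≥ 5) = 0.76404^5
P(N ≥ 5) = 0.2604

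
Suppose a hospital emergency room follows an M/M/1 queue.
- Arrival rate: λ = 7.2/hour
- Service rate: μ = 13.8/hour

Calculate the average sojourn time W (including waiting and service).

First, compute utilization: ρ = λ/μ = 7.2/13.8 = 0.5217
For M/M/1: W = 1/(μ-λ)
W = 1/(13.8-7.2) = 1/6.60
W = 0.1515 hours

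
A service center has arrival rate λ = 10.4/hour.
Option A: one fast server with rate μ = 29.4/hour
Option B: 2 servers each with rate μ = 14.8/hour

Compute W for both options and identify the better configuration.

Option A: single server μ = 29.4 (M/M/1)
  ρ_A = 10.4/29.4 = 0.3537
  W_A = 1/(μ-λ) = 1/(29.4-10.4) = 1/19.00 = 0.05263

Option B: 2 servers μ = 14.8 (M/M/2)
  ρ_B = λ/(cμ) = 10.4/(2×14.8) = 0.3514
  Offered load a = λ/μ = cρ = 10.4/14.8 = 0.7027
  P₀ = [ Σₙ₌₀^1 aⁿ/n! + a^2/(2!(1-ρ)) ]⁻¹
  Σ = a^0/0! + a^1/1! = 1.0000 + 0.7027 = 1.7027
  a^2/(2!(1-ρ)) = 0.49379/(2 × 0.64865) = 0.3806
  P₀ = 1/(1.7027 + 0.3806) = 0.4800
  Lq = P₀·a^2·ρ / (2!(1-ρ)²) = 0.48000 × 0.49379 × 0.35135 / (2 × 0.42075) = 0.09896
  Wq_B = Lq/λ = 0.098964/10.4 = 0.0095158
  W_B = Wq_B + 1/μ = 0.0095158 + 0.067568 = 0.07708

Since W_A = 0.05263 < W_B = 0.07708, Option A (single fast server) has the shorter time in system.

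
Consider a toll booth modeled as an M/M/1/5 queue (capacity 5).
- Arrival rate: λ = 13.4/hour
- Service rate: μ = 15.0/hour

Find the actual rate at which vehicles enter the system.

ρ = λ/μ = 13.4/15.0 = 0.89333
P₀ = (1-ρ)/(1-ρ^(K+1)) = (1-0.89333)/(1-0.89333^6) = 0.10667/0.49176 = 0.2169
P_K = P₀×ρ^K = 0.2169 × 0.89333^5 = 0.2169 × 0.5689 = 0.1234
λ_eff = λ(1-P_K) = 13.4 × (1 - 0.12341) = 13.4 × 0.87659 = 11.7463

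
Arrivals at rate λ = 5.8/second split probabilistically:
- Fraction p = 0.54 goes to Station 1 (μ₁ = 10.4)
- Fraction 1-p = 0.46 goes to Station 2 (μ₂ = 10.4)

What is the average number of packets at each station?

Effective rates: λ₁ = 5.8×0.54 = 3.132, λ₂ = 5.8×0.46 = 2.668
Station 1: ρ₁ = 3.132/10.4 = 0.30115, L₁ = ρ₁/(1-ρ₁) = 0.30115/(1-0.30115) = 0.4309
Station 2: ρ₂ = 2.668/10.4 = 0.25654, L₂ = ρ₂/(1-ρ₂) = 0.25654/(1-0.25654) = 0.3451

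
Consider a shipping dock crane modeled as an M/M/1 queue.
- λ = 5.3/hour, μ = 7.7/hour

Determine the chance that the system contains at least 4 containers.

ρ = λ/μ = 5.3/7.7 = 0.68831
P(N ≥ n) = ρⁿ
P(N ≥ 4) = 0.68831^4
P(N ≥ 4) = 0.2245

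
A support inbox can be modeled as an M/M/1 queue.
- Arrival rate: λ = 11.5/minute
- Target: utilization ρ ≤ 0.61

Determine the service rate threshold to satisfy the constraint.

ρ = λ/μ, so μ = λ/ρ
μ ≥ 11.5/0.61 = 18.8525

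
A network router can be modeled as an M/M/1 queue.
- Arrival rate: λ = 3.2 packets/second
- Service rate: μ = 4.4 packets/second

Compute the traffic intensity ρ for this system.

Server utilization: ρ = λ/μ
ρ = 3.2/4.4 = 0.7273
The server is busy 72.73% of the time.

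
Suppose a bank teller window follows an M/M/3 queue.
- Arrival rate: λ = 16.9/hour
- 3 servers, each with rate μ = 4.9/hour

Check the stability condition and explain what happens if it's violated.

Stability requires ρ = λ/(cμ) < 1
ρ = 16.9/(3 × 4.9) = 16.9/14.70 = 1.1497
Since 1.1497 ≥ 1, the system is UNSTABLE.
Need c > λ/μ = 16.9/4.9 = 3.45.
Minimum servers needed: c = 4.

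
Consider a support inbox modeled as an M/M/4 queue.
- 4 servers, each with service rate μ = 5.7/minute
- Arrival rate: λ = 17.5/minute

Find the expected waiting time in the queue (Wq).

Traffic intensity: ρ = λ/(cμ) = 17.5/(4×5.7) = 0.7675
Since ρ = 0.7675 < 1, system is stable.
Offered load a = λ/μ = cρ = 17.5/5.7 = 3.0702
P₀ = [ Σₙ₌₀^3 aⁿ/n! + a^4/(4!(1-ρ)) ]⁻¹
Σ = a^0/0! + a^1/1! + a^2/2! + a^3/3! = 1.0000 + 3.0702 + 4.7130 + 4.8232 = 13.6064
a^4/(4!(1-ρ)) = 88.8490/(24 × 0.232456) = 15.9258
P₀ = 1/(13.6064 + 15.9258) = 0.03386
Lq = P₀·a^4·ρ / (4!(1-ρ)²) = 0.033861 × 88.8490 × 0.76754 / (24 × 0.054036) = 1.7806
Wq = Lq/λ = 1.7806/17.5 = 0.1017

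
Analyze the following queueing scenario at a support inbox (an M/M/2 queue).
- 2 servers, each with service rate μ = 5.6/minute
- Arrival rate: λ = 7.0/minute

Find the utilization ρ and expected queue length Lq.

Traffic intensity: ρ = λ/(cμ) = 7.0/(2×5.6) = 0.6250
Since ρ = 0.6250 < 1, system is stable.
Offered load a = λ/μ = cρ = 7.0/5.6 = 1.2500
P₀ = [ Σₙ₌₀^1 aⁿ/n! + a^2/(2!(1-ρ)) ]⁻¹
Σ = a^0/0! + a^1/1! = 1.0000 + 1.2500 = 2.2500
a^2/(2!(1-ρ)) = 1.5625/(2 × 0.3750) = 2.0833
P₀ = 1/(2.2500 + 2.0833) = 0.2308
Lq = P₀·a^2·ρ / (2!(1-ρ)²) = 0.23077 × 1.5625 × 0.62500 / (2 × 0.14062) = 0.8013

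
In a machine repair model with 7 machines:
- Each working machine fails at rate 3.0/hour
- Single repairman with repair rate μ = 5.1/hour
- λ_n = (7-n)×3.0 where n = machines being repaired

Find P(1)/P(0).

P(1)/P(0) = ∏_{i=0}^{1-1} λ_i/μ_{i+1}
= (7-0)×3.0/5.1
= 4.1176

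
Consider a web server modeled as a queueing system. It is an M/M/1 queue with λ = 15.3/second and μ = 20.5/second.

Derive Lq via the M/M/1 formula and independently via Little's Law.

Method 1 (direct): Lq = λ²/(μ(μ-λ)) = 234.09/(20.5 × 5.20) = 2.1960

Method 2 (Little's Law):
W = 1/(μ-λ) = 1/5.20 = 0.19231
Wq = W - 1/μ = 0.19231 - 0.048780 = 0.14353
Lq = λWq = 15.3 × 0.14353 = 2.1960 ✔ (matches Method 1)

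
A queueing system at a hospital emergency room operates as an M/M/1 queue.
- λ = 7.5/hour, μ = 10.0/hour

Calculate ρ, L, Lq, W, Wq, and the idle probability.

Step 1: ρ = λ/μ = 7.5/10.0 = 0.7500
Step 2: L = λ/(μ-λ) = 7.5/2.50 = 3.0000
Step 3: Lq = λ²/(μ(μ-λ)) = 56.25/(10.0×2.50) = 2.2500
Step 4: W = 1/(μ-λ) = 1/2.50 = 0.4000
Step 5: Wq = λ/(μ(μ-λ)) = 7.5/(10.0×2.50) = 0.3000
Step 6: P(0) = 1-ρ = 0.2500
Verify: L = λW = 7.5×0.4000 = 3.0000 ✔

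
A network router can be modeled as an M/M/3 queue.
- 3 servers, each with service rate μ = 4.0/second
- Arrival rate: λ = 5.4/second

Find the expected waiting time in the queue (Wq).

Traffic intensity: ρ = λ/(cμ) = 5.4/(3×4.0) = 0.4500
Since ρ = 0.4500 < 1, system is stable.
Offered load a = λ/μ = cρ = 5.4/4.0 = 1.3500
P₀ = [ Σₙ₌₀^2 aⁿ/n! + a^3/(3!(1-ρ)) ]⁻¹
Σ = a^0/0! + a^1/1! + a^2/2! = 1.0000 + 1.3500 + 0.9113 = 3.2613
a^3/(3!(1-ρ)) = 2.4604/(6 × 0.5500) = 0.7456
P₀ = 1/(3.2613 + 0.7456) = 0.2496
Lq = P₀·a^3·ρ / (3!(1-ρ)²) = 0.24957 × 2.4604 × 0.45000 / (6 × 0.30250) = 0.1522
Wq = Lq/λ = 0.1522/5.4 = 0.02819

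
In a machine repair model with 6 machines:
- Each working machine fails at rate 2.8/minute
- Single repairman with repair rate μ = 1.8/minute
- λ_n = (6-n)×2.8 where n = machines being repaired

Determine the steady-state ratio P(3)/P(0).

P(3)/P(0) = ∏_{i=0}^{3-1} λ_i/μ_{i+1}
= (6-0)×2.8/1.8 × (6-1)×2.8/1.8 × (6-2)×2.8/1.8
= 451.6872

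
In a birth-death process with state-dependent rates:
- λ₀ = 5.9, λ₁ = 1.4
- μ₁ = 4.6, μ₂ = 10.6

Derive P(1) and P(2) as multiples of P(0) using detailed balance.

Balance equations:
State 0: λ₀P₀ = μ₁P₁ → P₁ = (λ₀/μ₁)P₀ = (5.9/4.6)P₀ = 1.2826P₀
State 1: P₂ = (λ₀λ₁)/(μ₁μ₂)P₀ = (5.9×1.4)/(4.6×10.6)P₀ = 0.1694P₀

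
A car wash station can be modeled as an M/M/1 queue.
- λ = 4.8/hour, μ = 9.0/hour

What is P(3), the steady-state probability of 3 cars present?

ρ = λ/μ = 4.8/9.0 = 0.5333333
P(n) = (1-ρ)ρⁿ
P(3) = (1-0.5333333) × 0.5333333^3
P(3) = 0.4667 × 0.1517
P(3) = 0.07080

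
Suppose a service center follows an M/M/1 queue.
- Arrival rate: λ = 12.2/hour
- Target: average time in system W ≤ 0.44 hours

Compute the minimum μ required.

For M/M/1: W = 1/(μ-λ)
Need W ≤ 0.44, so 1/(μ-λ) ≤ 0.44
μ - λ ≥ 1/0.44 = 2.2727
μ ≥ 12.2 + 2.2727 = 14.4727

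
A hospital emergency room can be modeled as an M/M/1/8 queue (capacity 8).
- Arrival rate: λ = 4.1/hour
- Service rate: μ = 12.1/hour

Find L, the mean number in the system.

ρ = λ/μ = 4.1/12.1 = 0.33884
P₀ = (1-ρ)/(1-ρ^(K+1)) = (1-0.33884)/(1-0.33884^9) = 0.66116/0.99994 = 0.6612
P_K = P₀×ρ^K = 0.6612 × 0.33884^8 = 0.6612 × 0.0001738 = 0.0001149
L = ρ[1 - (K+1)ρ^K + Kρ^(K+1)] / [(1-ρ)(1-ρ^(K+1))]
L = 0.33884 × (1 - 9×0.0001738 + 8×0.00005888) / ((1 - 0.33884) × (1 - 0.00005888)) = 0.5120 patients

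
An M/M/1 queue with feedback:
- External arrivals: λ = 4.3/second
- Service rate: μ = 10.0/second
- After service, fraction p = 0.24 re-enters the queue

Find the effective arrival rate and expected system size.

Effective arrival rate: λ_eff = λ/(1-p) = 4.3/(1-0.24) = 4.3/0.76 = 5.6579
ρ = λ_eff/μ = 5.6579/10.0 = 0.56579
L = ρ/(1-ρ) = 0.56579/(1-0.56579) = 1.3030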